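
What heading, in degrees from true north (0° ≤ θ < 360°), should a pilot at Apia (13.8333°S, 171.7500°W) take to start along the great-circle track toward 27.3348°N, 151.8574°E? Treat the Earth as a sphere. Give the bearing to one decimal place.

319.5°

Δλ = 151.8574 − -171.7500 = 323.6074°; wrapped into (−180°, 180°]: -36.3926°.
θ = atan2( sin Δλ · cos φ₂ , cos φ₁ · sin φ₂ − sin φ₁ · cos φ₂ · cos Δλ )
  = atan2(-0.52706, 0.61685) = -40.512° → normalised to [0°, 360°): 319.488°.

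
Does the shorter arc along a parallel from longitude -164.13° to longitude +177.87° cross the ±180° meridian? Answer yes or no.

Naïve |177.87 − -164.13| = 342.0° > 180°, so the shorter arc goes the other way round — across 180°.
Signed shortest Δλ = ((177.87 − -164.13 + 180) mod 360) − 180 = -18.0°.
Going west by 18.0° from -164.13° passes through 180° before reaching +177.87°.

Yes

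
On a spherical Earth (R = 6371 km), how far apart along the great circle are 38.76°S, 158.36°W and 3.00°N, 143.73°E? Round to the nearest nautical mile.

4059 nmi

Δλ = 143.73 − -158.36 = 302.09°; wrapped into (−180°, 180°]: -57.91°.
Δφ = 3.00 − -38.76 = 41.76°.
a = sin²(Δφ/2) + cos φ₁ · cos φ₂ · sin²(Δλ/2) = 0.309538.
c = 2·atan2(√a, √(1−a)) = 1.18000 rad → d = 6371·c ≈ 7517.79 km ≈ 4059.28 nmi.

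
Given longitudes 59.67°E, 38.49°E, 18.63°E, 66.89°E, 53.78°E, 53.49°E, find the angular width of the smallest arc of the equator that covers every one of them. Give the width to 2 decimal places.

Sort the longitudes: +18.63°, +38.49°, +53.49°, +53.78°, +59.67°, +66.89°.
Eastward gaps between consecutive values (wrapping around): 19.86°, 15.00°, 0.29°, 5.89°, 7.22°, 311.74°.
Largest gap = 311.74° ⇒ minimal covering band is its complement: 360° − 311.74° = 48.26°.
Band runs from +18.63° eastward to +66.89°.

48.26°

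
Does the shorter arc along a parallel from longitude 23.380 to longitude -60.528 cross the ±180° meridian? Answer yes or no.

Signed shortest Δλ = ((-60.528 − 23.380 + 180) mod 360) − 180 = -83.908°.
Going west by 83.908° from +23.380° reaches -60.528° without touching 180°.

No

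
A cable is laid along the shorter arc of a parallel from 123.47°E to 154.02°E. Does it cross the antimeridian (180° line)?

No

Signed shortest Δλ = ((154.02 − 123.47 + 180) mod 360) − 180 = 30.55°.
Going east by 30.55° from +123.47° reaches +154.02° without touching 180°.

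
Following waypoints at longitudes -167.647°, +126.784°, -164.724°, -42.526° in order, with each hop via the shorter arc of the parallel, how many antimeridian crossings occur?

Leg 1: -167.647° → +126.784°, shortest Δλ = -65.569° (west) — crosses 180°.
Leg 2: +126.784° → -164.724°, shortest Δλ = 68.492° (east) — crosses 180°.
Leg 3: -164.724° → -42.526°, shortest Δλ = 122.198° (east) — does not cross 180°.
Total crossings: 2.

2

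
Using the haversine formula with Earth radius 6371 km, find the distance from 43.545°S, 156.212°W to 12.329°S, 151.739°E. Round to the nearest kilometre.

6045 km

Δλ = 151.739 − -156.212 = 307.951°; wrapped into (−180°, 180°]: -52.049°.
Δφ = -12.329 − -43.545 = 31.216°.
a = sin²(Δφ/2) + cos φ₁ · cos φ₂ · sin²(Δλ/2) = 0.208707.
c = 2·atan2(√a, √(1−a)) = 0.94889 rad → d = 6371·c ≈ 6045.38 km.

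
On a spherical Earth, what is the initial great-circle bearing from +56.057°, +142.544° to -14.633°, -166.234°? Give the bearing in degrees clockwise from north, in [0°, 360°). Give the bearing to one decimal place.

130.5°

Δλ = -166.234 − 142.544 = -308.778°; wrapped into (−180°, 180°]: 51.222°.
θ = atan2( sin Δλ · cos φ₂ , cos φ₁ · sin φ₂ − sin φ₁ · cos φ₂ · cos Δλ )
  = atan2(0.75429, -0.64378) = 130.481° → normalised to [0°, 360°): 130.481°.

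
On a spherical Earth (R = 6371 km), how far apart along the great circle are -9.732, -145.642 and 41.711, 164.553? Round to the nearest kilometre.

7645 km

Δλ = 164.553 − -145.642 = 310.195°; wrapped into (−180°, 180°]: -49.805°.
Δφ = 41.711 − -9.732 = 51.443°.
a = sin²(Δφ/2) + cos φ₁ · cos φ₂ · sin²(Δλ/2) = 0.318808.
c = 2·atan2(√a, √(1−a)) = 1.19997 rad → d = 6371·c ≈ 7645.03 km.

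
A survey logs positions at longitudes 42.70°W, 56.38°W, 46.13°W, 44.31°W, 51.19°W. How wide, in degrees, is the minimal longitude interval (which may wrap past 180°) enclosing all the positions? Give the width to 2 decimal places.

Sort the longitudes: -56.38°, -51.19°, -46.13°, -44.31°, -42.70°.
Eastward gaps between consecutive values (wrapping around): 5.19°, 5.06°, 1.82°, 1.61°, 346.32°.
Largest gap = 346.32° ⇒ minimal covering band is its complement: 360° − 346.32° = 13.68°.
Band runs from -56.38° eastward to -42.70°.

13.68°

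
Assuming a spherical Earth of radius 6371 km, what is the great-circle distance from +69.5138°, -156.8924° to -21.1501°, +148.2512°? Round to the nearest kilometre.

Δλ = 148.2512 − -156.8924 = 305.1436°; wrapped into (−180°, 180°]: -54.8564°.
Δφ = -21.1501 − 69.5138 = -90.6639°.
a = sin²(Δφ/2) + cos φ₁ · cos φ₂ · sin²(Δλ/2) = 0.575052.
c = 2·atan2(√a, √(1−a)) = 1.72147 rad → d = 6371·c ≈ 10967.49 km.

10967 km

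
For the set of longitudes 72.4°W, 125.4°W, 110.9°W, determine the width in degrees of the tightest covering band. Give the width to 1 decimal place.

53.0°

Sort the longitudes: -125.4°, -110.9°, -72.4°.
Eastward gaps between consecutive values (wrapping around): 14.5°, 38.5°, 307.0°.
Largest gap = 307.0° ⇒ minimal covering band is its complement: 360° − 307.0° = 53.0°.
Band runs from -125.4° eastward to -72.4°.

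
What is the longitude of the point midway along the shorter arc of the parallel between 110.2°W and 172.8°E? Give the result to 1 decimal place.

Signed shortest Δλ from -110.2° to +172.8° is -77.0°.
Midpoint longitude = -110.2° + (-77.0°)/2 = -110.2° − 38.5° = -148.7°.
(The naïve average (-110.2 + +172.8)/2 = 31.3° is on the wrong side of the globe.)

148.7°W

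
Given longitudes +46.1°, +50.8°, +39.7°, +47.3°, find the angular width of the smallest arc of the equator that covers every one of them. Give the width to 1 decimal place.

Sort the longitudes: +39.7°, +46.1°, +47.3°, +50.8°.
Eastward gaps between consecutive values (wrapping around): 6.4°, 1.2°, 3.5°, 348.9°.
Largest gap = 348.9° ⇒ minimal covering band is its complement: 360° − 348.9° = 11.1°.
Band runs from +39.7° eastward to +50.8°.

11.1°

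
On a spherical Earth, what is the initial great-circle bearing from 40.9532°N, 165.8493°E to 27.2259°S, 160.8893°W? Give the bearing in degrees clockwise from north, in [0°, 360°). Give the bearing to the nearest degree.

150°

Δλ = -160.8893 − 165.8493 = -326.7386°; wrapped into (−180°, 180°]: 33.2614°.
θ = atan2( sin Δλ · cos φ₂ , cos φ₁ · sin φ₂ − sin φ₁ · cos φ₂ · cos Δλ )
  = atan2(0.48770, -0.83287) = 149.648° → normalised to [0°, 360°): 149.648°.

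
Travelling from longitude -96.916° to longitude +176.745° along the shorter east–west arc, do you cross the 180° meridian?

Naïve |176.745 − -96.916| = 273.661° > 180°, so the shorter arc goes the other way round — across 180°.
Signed shortest Δλ = ((176.745 − -96.916 + 180) mod 360) − 180 = -86.339°.
Going west by 86.339° from -96.916° passes through 180° before reaching +176.745°.

Yes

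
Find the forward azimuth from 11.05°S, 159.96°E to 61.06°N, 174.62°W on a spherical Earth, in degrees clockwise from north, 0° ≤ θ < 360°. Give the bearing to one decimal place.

Δλ = -174.62 − 159.96 = -334.58°; wrapped into (−180°, 180°]: 25.42°.
θ = atan2( sin Δλ · cos φ₂ , cos φ₁ · sin φ₂ − sin φ₁ · cos φ₂ · cos Δλ )
  = atan2(0.20771, 0.94267) = 12.426° → normalised to [0°, 360°): 12.426°.

12.4°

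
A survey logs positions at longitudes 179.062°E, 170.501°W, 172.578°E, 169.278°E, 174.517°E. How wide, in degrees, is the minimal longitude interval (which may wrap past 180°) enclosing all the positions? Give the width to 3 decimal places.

20.221°

Sort the longitudes: -170.501°, +169.278°, +172.578°, +174.517°, +179.062°.
Eastward gaps between consecutive values (wrapping around): 339.779°, 3.300°, 1.939°, 4.545°, 10.437°.
Largest gap = 339.779° ⇒ minimal covering band is its complement: 360° − 339.779° = 20.221°.
Band runs from +169.278° eastward to -170.501°, crossing the antimeridian.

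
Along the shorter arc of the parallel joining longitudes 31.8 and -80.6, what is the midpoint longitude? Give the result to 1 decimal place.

Signed shortest Δλ from +31.8° to -80.6° is -112.4°.
Midpoint longitude = +31.8° + (-112.4°)/2 = +31.8° − 56.2° = -24.4°.

-24.4°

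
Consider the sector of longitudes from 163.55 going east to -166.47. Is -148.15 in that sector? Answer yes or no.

No

Band width going east from +163.55° to -166.47°: ((-166.47 − 163.55) mod 360) = 29.98°.
Offset of -148.15° east of the west edge: ((-148.15 − 163.55) mod 360) = 48.30°.
48.30° > 29.98° ⇒ outside.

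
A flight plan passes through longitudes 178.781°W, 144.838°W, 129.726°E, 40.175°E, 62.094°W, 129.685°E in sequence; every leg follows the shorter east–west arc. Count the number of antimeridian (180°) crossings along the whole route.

Leg 1: -178.781° → -144.838°, shortest Δλ = 33.943° (east) — does not cross 180°.
Leg 2: -144.838° → +129.726°, shortest Δλ = -85.436° (west) — crosses 180°.
Leg 3: +129.726° → +40.175°, shortest Δλ = -89.551° (west) — does not cross 180°.
Leg 4: +40.175° → -62.094°, shortest Δλ = -102.269° (west) — does not cross 180°.
Leg 5: -62.094° → +129.685°, shortest Δλ = -168.221° (west) — crosses 180°.
Total crossings: 2.

2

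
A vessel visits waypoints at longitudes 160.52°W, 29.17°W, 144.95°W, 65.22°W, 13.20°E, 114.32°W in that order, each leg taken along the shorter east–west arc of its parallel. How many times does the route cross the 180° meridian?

Leg 1: -160.52° → -29.17°, shortest Δλ = 131.35° (east) — does not cross 180°.
Leg 2: -29.17° → -144.95°, shortest Δλ = -115.78° (west) — does not cross 180°.
Leg 3: -144.95° → -65.22°, shortest Δλ = 79.73° (east) — does not cross 180°.
Leg 4: -65.22° → +13.20°, shortest Δλ = 78.42° (east) — does not cross 180°.
Leg 5: +13.20° → -114.32°, shortest Δλ = -127.52° (west) — does not cross 180°.
Total crossings: 0.

0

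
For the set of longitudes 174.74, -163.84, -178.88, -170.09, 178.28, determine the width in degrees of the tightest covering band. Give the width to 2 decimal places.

Sort the longitudes: -178.88°, -170.09°, -163.84°, +174.74°, +178.28°.
Eastward gaps between consecutive values (wrapping around): 8.79°, 6.25°, 338.58°, 3.54°, 2.84°.
Largest gap = 338.58° ⇒ minimal covering band is its complement: 360° − 338.58° = 21.42°.
Band runs from +174.74° eastward to -163.84°, crossing the antimeridian.

21.42°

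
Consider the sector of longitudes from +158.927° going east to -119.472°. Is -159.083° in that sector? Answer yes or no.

Yes

Band width going east from +158.927° to -119.472°: ((-119.472 − 158.927) mod 360) = 81.601°.
Offset of -159.083° east of the west edge: ((-159.083 − 158.927) mod 360) = 41.990°.
41.990° ≤ 81.601° ⇒ inside.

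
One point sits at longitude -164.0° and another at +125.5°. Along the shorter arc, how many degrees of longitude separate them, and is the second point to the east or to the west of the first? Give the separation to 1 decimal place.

70.5° west

Raw difference: 125.5 − -164.0 = 289.5°.
Normalise into (−180°, 180°]: 289.5° − 360° = -70.5°.
Negative ⇒ the second point lies to the west; separation 70.5°.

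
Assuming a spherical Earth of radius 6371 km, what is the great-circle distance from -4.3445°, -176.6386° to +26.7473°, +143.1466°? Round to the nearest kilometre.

5534 km

Δλ = 143.1466 − -176.6386 = 319.7852°; wrapped into (−180°, 180°]: -40.2148°.
Δφ = 26.7473 − -4.3445 = 31.0918°.
a = sin²(Δφ/2) + cos φ₁ · cos φ₂ · sin²(Δλ/2) = 0.177066.
c = 2·atan2(√a, √(1−a)) = 0.86864 rad → d = 6371·c ≈ 5534.08 km.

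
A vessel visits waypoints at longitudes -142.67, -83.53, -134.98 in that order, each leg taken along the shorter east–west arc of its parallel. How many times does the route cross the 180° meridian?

0

Leg 1: -142.67° → -83.53°, shortest Δλ = 59.14° (east) — does not cross 180°.
Leg 2: -83.53° → -134.98°, shortest Δλ = -51.45° (west) — does not cross 180°.
Total crossings: 0.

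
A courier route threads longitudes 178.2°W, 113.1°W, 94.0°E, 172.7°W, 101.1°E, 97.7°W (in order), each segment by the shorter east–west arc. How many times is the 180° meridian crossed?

4

Leg 1: -178.2° → -113.1°, shortest Δλ = 65.1° (east) — does not cross 180°.
Leg 2: -113.1° → +94.0°, shortest Δλ = -152.9° (west) — crosses 180°.
Leg 3: +94.0° → -172.7°, shortest Δλ = 93.3° (east) — crosses 180°.
Leg 4: -172.7° → +101.1°, shortest Δλ = -86.2° (west) — crosses 180°.
Leg 5: +101.1° → -97.7°, shortest Δλ = 161.2° (east) — crosses 180°.
Total crossings: 4.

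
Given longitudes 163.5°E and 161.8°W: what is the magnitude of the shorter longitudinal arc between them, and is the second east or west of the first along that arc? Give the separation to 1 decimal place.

34.7° east

Raw difference: -161.8 − 163.5 = -325.3°.
Normalise into (−180°, 180°]: -325.3° + 360° = 34.7°.
Positive ⇒ the second point lies to the east; separation 34.7°.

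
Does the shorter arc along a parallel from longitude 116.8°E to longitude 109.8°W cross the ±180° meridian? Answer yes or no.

Yes

Naïve |-109.8 − 116.8| = 226.6° > 180°, so the shorter arc goes the other way round — across 180°.
Signed shortest Δλ = ((-109.8 − 116.8 + 180) mod 360) − 180 = 133.4°.
Going east by 133.4° from +116.8° passes through 180° before reaching -109.8°.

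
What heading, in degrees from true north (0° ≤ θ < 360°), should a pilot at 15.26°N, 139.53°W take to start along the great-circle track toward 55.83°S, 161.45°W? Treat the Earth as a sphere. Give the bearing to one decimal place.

192.6°

Δλ = -161.45 − -139.53 = -21.92°.
θ = atan2( sin Δλ · cos φ₂ , cos φ₁ · sin φ₂ − sin φ₁ · cos φ₂ · cos Δλ )
  = atan2(-0.20967, -0.93534) = -167.365° → normalised to [0°, 360°): 192.635°.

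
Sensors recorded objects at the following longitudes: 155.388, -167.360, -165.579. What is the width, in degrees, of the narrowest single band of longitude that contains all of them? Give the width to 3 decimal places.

39.033°

Sort the longitudes: -167.360°, -165.579°, +155.388°.
Eastward gaps between consecutive values (wrapping around): 1.781°, 320.967°, 37.252°.
Largest gap = 320.967° ⇒ minimal covering band is its complement: 360° − 320.967° = 39.033°.
Band runs from +155.388° eastward to -165.579°, crossing the antimeridian.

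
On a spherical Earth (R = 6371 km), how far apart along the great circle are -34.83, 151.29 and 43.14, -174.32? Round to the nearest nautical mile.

Δλ = -174.32 − 151.29 = -325.61°; wrapped into (−180°, 180°]: 34.39°.
Δφ = 43.14 − -34.83 = 77.97°.
a = sin²(Δφ/2) + cos φ₁ · cos φ₂ · sin²(Δλ/2) = 0.448134.
c = 2·atan2(√a, √(1−a)) = 1.46688 rad → d = 6371·c ≈ 9345.47 km ≈ 5046.15 nmi.

5046 nmi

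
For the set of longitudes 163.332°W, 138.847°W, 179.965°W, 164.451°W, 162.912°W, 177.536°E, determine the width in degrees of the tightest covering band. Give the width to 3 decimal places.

Sort the longitudes: -179.965°, -164.451°, -163.332°, -162.912°, -138.847°, +177.536°.
Eastward gaps between consecutive values (wrapping around): 15.514°, 1.119°, 0.420°, 24.065°, 316.383°, 2.499°.
Largest gap = 316.383° ⇒ minimal covering band is its complement: 360° − 316.383° = 43.617°.
Band runs from +177.536° eastward to -138.847°, crossing the antimeridian.

43.617°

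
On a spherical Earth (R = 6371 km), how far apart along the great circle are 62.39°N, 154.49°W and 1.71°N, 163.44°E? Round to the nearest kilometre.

7591 km

Δλ = 163.44 − -154.49 = 317.93°; wrapped into (−180°, 180°]: -42.07°.
Δφ = 1.71 − 62.39 = -60.68°.
a = sin²(Δφ/2) + cos φ₁ · cos φ₂ · sin²(Δλ/2) = 0.314839.
c = 2·atan2(√a, √(1−a)) = 1.19144 rad → d = 6371·c ≈ 7590.67 km.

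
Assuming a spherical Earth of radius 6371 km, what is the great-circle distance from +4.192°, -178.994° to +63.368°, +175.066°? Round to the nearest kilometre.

Δλ = 175.066 − -178.994 = 354.060°; wrapped into (−180°, 180°]: -5.940°.
Δφ = 63.368 − 4.192 = 59.176°.
a = sin²(Δφ/2) + cos φ₁ · cos φ₂ · sin²(Δλ/2) = 0.244999.
c = 2·atan2(√a, √(1−a)) = 1.03561 rad → d = 6371·c ≈ 6597.86 km.

6598 km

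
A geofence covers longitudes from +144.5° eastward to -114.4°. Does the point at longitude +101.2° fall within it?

Band width going east from +144.5° to -114.4°: ((-114.4 − 144.5) mod 360) = 101.1°.
Offset of +101.2° east of the west edge: ((101.2 − 144.5) mod 360) = 316.7°.
316.7° > 101.1° ⇒ outside.

No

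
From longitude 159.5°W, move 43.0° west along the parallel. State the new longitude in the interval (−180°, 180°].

Start at -159.5°; shift −43.0° → -202.5°.
-202.5° lies outside (−180°, 180°]; add 360° → +157.5°.

157.5°E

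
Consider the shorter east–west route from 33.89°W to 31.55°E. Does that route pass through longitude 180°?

Signed shortest Δλ = ((31.55 − -33.89 + 180) mod 360) − 180 = 65.44°.
Going east by 65.44° from -33.89° reaches +31.55° without touching 180°.

No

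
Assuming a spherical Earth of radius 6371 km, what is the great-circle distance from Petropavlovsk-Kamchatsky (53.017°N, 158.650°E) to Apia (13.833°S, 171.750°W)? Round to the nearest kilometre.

Δλ = -171.750 − 158.650 = -330.400°; wrapped into (−180°, 180°]: 29.600°.
Δφ = -13.833 − 53.017 = -66.850°.
a = sin²(Δφ/2) + cos φ₁ · cos φ₂ · sin²(Δλ/2) = 0.341546.
c = 2·atan2(√a, √(1−a)) = 1.24833 rad → d = 6371·c ≈ 7953.10 km.

7953 km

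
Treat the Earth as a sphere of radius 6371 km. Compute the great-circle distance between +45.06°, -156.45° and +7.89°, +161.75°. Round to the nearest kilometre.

5757 km

Δλ = 161.75 − -156.45 = 318.20°; wrapped into (−180°, 180°]: -41.80°.
Δφ = 7.89 − 45.06 = -37.17°.
a = sin²(Δφ/2) + cos φ₁ · cos φ₂ · sin²(Δλ/2) = 0.190619.
c = 2·atan2(√a, √(1−a)) = 0.90363 rad → d = 6371·c ≈ 5757.04 km.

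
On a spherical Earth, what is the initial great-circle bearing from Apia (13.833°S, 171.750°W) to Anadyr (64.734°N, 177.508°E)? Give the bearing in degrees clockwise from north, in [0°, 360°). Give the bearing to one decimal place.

355.4°

Δλ = 177.508 − -171.750 = 349.258°; wrapped into (−180°, 180°]: -10.742°.
θ = atan2( sin Δλ · cos φ₂ , cos φ₁ · sin φ₂ − sin φ₁ · cos φ₂ · cos Δλ )
  = atan2(-0.07955, 0.97837) = -4.649° → normalised to [0°, 360°): 355.351°.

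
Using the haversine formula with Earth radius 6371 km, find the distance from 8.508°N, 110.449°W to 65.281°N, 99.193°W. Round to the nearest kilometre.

Δλ = -99.193 − -110.449 = 11.256°.
Δφ = 65.281 − 8.508 = 56.773°.
a = sin²(Δφ/2) + cos φ₁ · cos φ₂ · sin²(Δλ/2) = 0.229999.
c = 2·atan2(√a, √(1−a)) = 1.00036 rad → d = 6371·c ≈ 6373.27 km.

6373 km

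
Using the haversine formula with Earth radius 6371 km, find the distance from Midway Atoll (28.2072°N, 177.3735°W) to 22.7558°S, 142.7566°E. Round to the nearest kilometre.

7099 km

Δλ = 142.7566 − -177.3735 = 320.1301°; wrapped into (−180°, 180°]: -39.8699°.
Δφ = -22.7558 − 28.2072 = -50.9630°.
a = sin²(Δφ/2) + cos φ₁ · cos φ₂ · sin²(Δλ/2) = 0.279559.
c = 2·atan2(√a, √(1−a)) = 1.11421 rad → d = 6371·c ≈ 7098.66 km.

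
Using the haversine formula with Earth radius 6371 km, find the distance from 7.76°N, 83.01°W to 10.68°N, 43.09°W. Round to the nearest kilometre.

Δλ = -43.09 − -83.01 = 39.92°.
Δφ = 10.68 − 7.76 = 2.92°.
a = sin²(Δφ/2) + cos φ₁ · cos φ₂ · sin²(Δλ/2) = 0.114111.
c = 2·atan2(√a, √(1−a)) = 0.68916 rad → d = 6371·c ≈ 4390.67 km.

4391 km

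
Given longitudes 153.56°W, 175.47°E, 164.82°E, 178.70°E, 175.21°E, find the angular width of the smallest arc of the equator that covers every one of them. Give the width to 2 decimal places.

Sort the longitudes: -153.56°, +164.82°, +175.21°, +175.47°, +178.70°.
Eastward gaps between consecutive values (wrapping around): 318.38°, 10.39°, 0.26°, 3.23°, 27.74°.
Largest gap = 318.38° ⇒ minimal covering band is its complement: 360° − 318.38° = 41.62°.
Band runs from +164.82° eastward to -153.56°, crossing the antimeridian.

41.62°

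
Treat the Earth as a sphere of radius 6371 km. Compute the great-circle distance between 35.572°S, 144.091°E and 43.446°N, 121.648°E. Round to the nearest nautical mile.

Δλ = 121.648 − 144.091 = -22.443°.
Δφ = 43.446 − -35.572 = 79.018°.
a = sin²(Δφ/2) + cos φ₁ · cos φ₂ · sin²(Δλ/2) = 0.427113.
c = 2·atan2(√a, √(1−a)) = 1.42450 rad → d = 6371·c ≈ 9075.50 km ≈ 4900.38 nmi.

4900 nmi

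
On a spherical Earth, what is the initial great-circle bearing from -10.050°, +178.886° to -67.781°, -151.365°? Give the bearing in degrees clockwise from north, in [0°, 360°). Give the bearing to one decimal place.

Δλ = -151.365 − 178.886 = -330.251°; wrapped into (−180°, 180°]: 29.749°.
θ = atan2( sin Δλ · cos φ₂ , cos φ₁ · sin φ₂ − sin φ₁ · cos φ₂ · cos Δλ )
  = atan2(0.18764, -0.85425) = 167.612° → normalised to [0°, 360°): 167.612°.

167.6°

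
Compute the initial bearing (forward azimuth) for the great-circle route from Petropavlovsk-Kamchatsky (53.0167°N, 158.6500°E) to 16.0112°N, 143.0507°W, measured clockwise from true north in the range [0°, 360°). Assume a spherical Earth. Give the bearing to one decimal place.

106.2°

Δλ = -143.0507 − 158.6500 = -301.7007°; wrapped into (−180°, 180°]: 58.2993°.
θ = atan2( sin Δλ · cos φ₂ , cos φ₁ · sin φ₂ − sin φ₁ · cos φ₂ · cos Δλ )
  = atan2(0.81780, -0.23755) = 106.197° → normalised to [0°, 360°): 106.197°.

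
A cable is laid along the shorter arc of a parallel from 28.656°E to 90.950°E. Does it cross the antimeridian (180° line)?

No

Signed shortest Δλ = ((90.950 − 28.656 + 180) mod 360) − 180 = 62.294°.
Going east by 62.294° from +28.656° reaches +90.950° without touching 180°.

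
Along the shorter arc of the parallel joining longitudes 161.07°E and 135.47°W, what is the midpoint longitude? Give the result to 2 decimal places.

Signed shortest Δλ from +161.07° to -135.47° is +63.46°.
Midpoint longitude = +161.07° + (+63.46°)/2 = +161.07° + 31.73° = +192.80°.
Normalise into (−180°, 180°]: -167.20°.
(The naïve average (+161.07 + -135.47)/2 = 12.8° is on the wrong side of the globe.)

167.20°W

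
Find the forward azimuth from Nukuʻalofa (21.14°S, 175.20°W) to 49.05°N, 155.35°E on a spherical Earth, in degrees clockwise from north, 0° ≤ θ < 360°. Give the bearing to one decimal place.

Δλ = 155.35 − -175.20 = 330.55°; wrapped into (−180°, 180°]: -29.45°.
θ = atan2( sin Δλ · cos φ₂ , cos φ₁ · sin φ₂ − sin φ₁ · cos φ₂ · cos Δλ )
  = atan2(-0.32224, 0.91028) = -19.494° → normalised to [0°, 360°): 340.506°.

340.5°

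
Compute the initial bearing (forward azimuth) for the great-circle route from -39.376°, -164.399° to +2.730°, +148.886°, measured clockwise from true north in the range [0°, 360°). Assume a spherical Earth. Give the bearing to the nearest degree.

Δλ = 148.886 − -164.399 = 313.285°; wrapped into (−180°, 180°]: -46.715°.
θ = atan2( sin Δλ · cos φ₂ , cos φ₁ · sin φ₂ − sin φ₁ · cos φ₂ · cos Δλ )
  = atan2(-0.72713, 0.47129) = -57.050° → normalised to [0°, 360°): 302.950°.

303°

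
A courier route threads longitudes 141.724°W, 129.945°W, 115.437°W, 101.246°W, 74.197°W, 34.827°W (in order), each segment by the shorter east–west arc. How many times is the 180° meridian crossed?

Leg 1: -141.724° → -129.945°, shortest Δλ = 11.779° (east) — does not cross 180°.
Leg 2: -129.945° → -115.437°, shortest Δλ = 14.508° (east) — does not cross 180°.
Leg 3: -115.437° → -101.246°, shortest Δλ = 14.191° (east) — does not cross 180°.
Leg 4: -101.246° → -74.197°, shortest Δλ = 27.049° (east) — does not cross 180°.
Leg 5: -74.197° → -34.827°, shortest Δλ = 39.37° (east) — does not cross 180°.
Total crossings: 0.

0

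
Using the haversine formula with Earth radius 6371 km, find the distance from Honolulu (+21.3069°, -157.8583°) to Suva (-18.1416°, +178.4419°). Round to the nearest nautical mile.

2748 nmi

Δλ = 178.4419 − -157.8583 = 336.3002°; wrapped into (−180°, 180°]: -23.6998°.
Δφ = -18.1416 − 21.3069 = -39.4485°.
a = sin²(Δφ/2) + cos φ₁ · cos φ₂ · sin²(Δλ/2) = 0.151235.
c = 2·atan2(√a, √(1−a)) = 0.79885 rad → d = 6371·c ≈ 5089.48 km ≈ 2748.10 nmi.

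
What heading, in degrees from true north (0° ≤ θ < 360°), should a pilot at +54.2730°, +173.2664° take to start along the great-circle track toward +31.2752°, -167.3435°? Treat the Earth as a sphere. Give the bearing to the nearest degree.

141°

Δλ = -167.3435 − 173.2664 = -340.6099°; wrapped into (−180°, 180°]: 19.3901°.
θ = atan2( sin Δλ · cos φ₂ , cos φ₁ · sin φ₂ − sin φ₁ · cos φ₂ · cos Δλ )
  = atan2(0.28375, -0.35134) = 141.075° → normalised to [0°, 360°): 141.075°.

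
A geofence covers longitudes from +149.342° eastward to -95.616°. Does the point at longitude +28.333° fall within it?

No

Band width going east from +149.342° to -95.616°: ((-95.616 − 149.342) mod 360) = 115.042°.
Offset of +28.333° east of the west edge: ((28.333 − 149.342) mod 360) = 238.991°.
238.991° > 115.042° ⇒ outside.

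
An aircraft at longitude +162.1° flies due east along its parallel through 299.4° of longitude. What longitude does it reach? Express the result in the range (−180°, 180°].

Start at +162.1°; shift +299.4° → +461.5°.
+461.5° lies outside (−180°, 180°]; subtract 360° → +101.5°.

+101.5°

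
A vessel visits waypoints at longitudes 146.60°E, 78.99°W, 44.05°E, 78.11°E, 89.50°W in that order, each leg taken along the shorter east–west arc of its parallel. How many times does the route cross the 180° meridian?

Leg 1: +146.60° → -78.99°, shortest Δλ = 134.41° (east) — crosses 180°.
Leg 2: -78.99° → +44.05°, shortest Δλ = 123.04° (east) — does not cross 180°.
Leg 3: +44.05° → +78.11°, shortest Δλ = 34.06° (east) — does not cross 180°.
Leg 4: +78.11° → -89.50°, shortest Δλ = -167.61° (west) — does not cross 180°.
Total crossings: 1.

1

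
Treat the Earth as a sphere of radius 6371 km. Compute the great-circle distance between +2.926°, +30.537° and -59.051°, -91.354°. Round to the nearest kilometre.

12050 km

Δλ = -91.354 − 30.537 = -121.891°.
Δφ = -59.051 − 2.926 = -61.977°.
a = sin²(Δφ/2) + cos φ₁ · cos φ₂ · sin²(Δλ/2) = 0.657559.
c = 2·atan2(√a, √(1−a)) = 1.89138 rad → d = 6371·c ≈ 12049.97 km.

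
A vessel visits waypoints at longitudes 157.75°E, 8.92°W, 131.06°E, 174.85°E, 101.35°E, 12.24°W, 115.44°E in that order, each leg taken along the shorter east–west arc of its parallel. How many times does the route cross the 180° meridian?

Leg 1: +157.75° → -8.92°, shortest Δλ = -166.67° (west) — does not cross 180°.
Leg 2: -8.92° → +131.06°, shortest Δλ = 139.98° (east) — does not cross 180°.
Leg 3: +131.06° → +174.85°, shortest Δλ = 43.79° (east) — does not cross 180°.
Leg 4: +174.85° → +101.35°, shortest Δλ = -73.5° (west) — does not cross 180°.
Leg 5: +101.35° → -12.24°, shortest Δλ = -113.59° (west) — does not cross 180°.
Leg 6: -12.24° → +115.44°, shortest Δλ = 127.68° (east) — does not cross 180°.
Total crossings: 0.

0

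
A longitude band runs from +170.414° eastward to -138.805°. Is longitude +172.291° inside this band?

Band width going east from +170.414° to -138.805°: ((-138.805 − 170.414) mod 360) = 50.781°.
Offset of +172.291° east of the west edge: ((172.291 − 170.414) mod 360) = 1.877°.
1.877° ≤ 50.781° ⇒ inside.

Yes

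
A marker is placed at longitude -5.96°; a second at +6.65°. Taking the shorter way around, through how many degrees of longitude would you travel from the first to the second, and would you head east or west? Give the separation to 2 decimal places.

12.61° east

Raw difference: 6.65 − -5.96 = 12.61°.
Normalise into (−180°, 180°]: 12.61° stays 12.61°.
Positive ⇒ the second point lies to the east; separation 12.61°.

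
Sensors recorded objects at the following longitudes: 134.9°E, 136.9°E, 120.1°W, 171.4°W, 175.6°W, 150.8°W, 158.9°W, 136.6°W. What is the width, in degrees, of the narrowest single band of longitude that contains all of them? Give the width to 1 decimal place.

105.0°

Sort the longitudes: -175.6°, -171.4°, -158.9°, -150.8°, -136.6°, -120.1°, +134.9°, +136.9°.
Eastward gaps between consecutive values (wrapping around): 4.2°, 12.5°, 8.1°, 14.2°, 16.5°, 255.0°, 2.0°, 47.5°.
Largest gap = 255.0° ⇒ minimal covering band is its complement: 360° − 255.0° = 105.0°.
Band runs from +134.9° eastward to -120.1°, crossing the antimeridian.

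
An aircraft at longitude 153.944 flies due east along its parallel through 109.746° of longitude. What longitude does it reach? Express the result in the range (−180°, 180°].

-96.310°

Start at +153.944°; shift +109.746° → +263.690°.
+263.690° lies outside (−180°, 180°]; subtract 360° → -96.310°.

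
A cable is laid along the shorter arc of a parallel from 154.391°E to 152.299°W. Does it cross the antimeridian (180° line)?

Naïve |-152.299 − 154.391| = 306.69° > 180°, so the shorter arc goes the other way round — across 180°.
Signed shortest Δλ = ((-152.299 − 154.391 + 180) mod 360) − 180 = 53.31°.
Going east by 53.31° from +154.391° passes through 180° before reaching -152.299°.

Yes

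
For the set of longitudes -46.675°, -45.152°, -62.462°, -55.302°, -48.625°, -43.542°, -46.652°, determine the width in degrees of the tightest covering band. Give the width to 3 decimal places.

Sort the longitudes: -62.462°, -55.302°, -48.625°, -46.675°, -46.652°, -45.152°, -43.542°.
Eastward gaps between consecutive values (wrapping around): 7.160°, 6.677°, 1.950°, 0.023°, 1.500°, 1.610°, 341.080°.
Largest gap = 341.080° ⇒ minimal covering band is its complement: 360° − 341.080° = 18.920°.
Band runs from -62.462° eastward to -43.542°.

18.920°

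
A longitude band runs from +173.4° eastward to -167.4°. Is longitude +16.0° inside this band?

No

Band width going east from +173.4° to -167.4°: ((-167.4 − 173.4) mod 360) = 19.2°.
Offset of +16.0° east of the west edge: ((16.0 − 173.4) mod 360) = 202.6°.
202.6° > 19.2° ⇒ outside.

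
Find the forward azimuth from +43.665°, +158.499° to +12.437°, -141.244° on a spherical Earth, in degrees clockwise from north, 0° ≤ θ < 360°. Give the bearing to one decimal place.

Δλ = -141.244 − 158.499 = -299.743°; wrapped into (−180°, 180°]: 60.257°.
θ = atan2( sin Δλ · cos φ₂ , cos φ₁ · sin φ₂ − sin φ₁ · cos φ₂ · cos Δλ )
  = atan2(0.84788, -0.17870) = 101.902° → normalised to [0°, 360°): 101.902°.

101.9°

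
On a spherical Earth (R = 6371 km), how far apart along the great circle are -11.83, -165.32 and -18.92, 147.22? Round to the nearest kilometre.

Δλ = 147.22 − -165.32 = 312.54°; wrapped into (−180°, 180°]: -47.46°.
Δφ = -18.92 − -11.83 = -7.09°.
a = sin²(Δφ/2) + cos φ₁ · cos φ₂ · sin²(Δλ/2) = 0.153767.
c = 2·atan2(√a, √(1−a)) = 0.80590 rad → d = 6371·c ≈ 5134.36 km.

5134 km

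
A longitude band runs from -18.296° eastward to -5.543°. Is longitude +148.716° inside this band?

No

Band width going east from -18.296° to -5.543°: ((-5.543 − -18.296) mod 360) = 12.753°.
Offset of +148.716° east of the west edge: ((148.716 − -18.296) mod 360) = 167.012°.
167.012° > 12.753° ⇒ outside.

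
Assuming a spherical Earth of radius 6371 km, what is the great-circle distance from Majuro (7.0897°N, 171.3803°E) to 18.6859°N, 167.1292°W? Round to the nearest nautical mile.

1435 nmi

Δλ = -167.1292 − 171.3803 = -338.5095°; wrapped into (−180°, 180°]: 21.4905°.
Δφ = 18.6859 − 7.0897 = 11.5962°.
a = sin²(Δφ/2) + cos φ₁ · cos φ₂ · sin²(Δλ/2) = 0.042883.
c = 2·atan2(√a, √(1−a)) = 0.41718 rad → d = 6371·c ≈ 2657.86 km ≈ 1435.13 nmi.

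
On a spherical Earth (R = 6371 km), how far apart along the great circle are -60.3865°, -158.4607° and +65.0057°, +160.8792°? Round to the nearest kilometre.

Δλ = 160.8792 − -158.4607 = 319.3399°; wrapped into (−180°, 180°]: -40.6601°.
Δφ = 65.0057 − -60.3865 = 125.3922°.
a = sin²(Δφ/2) + cos φ₁ · cos φ₂ · sin²(Δλ/2) = 0.814787.
c = 2·atan2(√a, √(1−a)) = 2.25180 rad → d = 6371·c ≈ 14346.23 km.

14346 km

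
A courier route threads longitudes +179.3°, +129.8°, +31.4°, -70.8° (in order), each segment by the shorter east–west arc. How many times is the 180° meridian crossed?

Leg 1: +179.3° → +129.8°, shortest Δλ = -49.5° (west) — does not cross 180°.
Leg 2: +129.8° → +31.4°, shortest Δλ = -98.4° (west) — does not cross 180°.
Leg 3: +31.4° → -70.8°, shortest Δλ = -102.2° (west) — does not cross 180°.
Total crossings: 0.

0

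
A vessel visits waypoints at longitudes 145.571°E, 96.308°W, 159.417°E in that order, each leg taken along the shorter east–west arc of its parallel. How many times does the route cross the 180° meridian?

Leg 1: +145.571° → -96.308°, shortest Δλ = 118.121° (east) — crosses 180°.
Leg 2: -96.308° → +159.417°, shortest Δλ = -104.275° (west) — crosses 180°.
Total crossings: 2.

2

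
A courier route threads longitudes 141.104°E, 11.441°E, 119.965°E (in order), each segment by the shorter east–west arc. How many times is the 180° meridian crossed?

Leg 1: +141.104° → +11.441°, shortest Δλ = -129.663° (west) — does not cross 180°.
Leg 2: +11.441° → +119.965°, shortest Δλ = 108.524° (east) — does not cross 180°.
Total crossings: 0.

0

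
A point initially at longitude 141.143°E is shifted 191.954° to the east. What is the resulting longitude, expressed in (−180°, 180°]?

Start at +141.143°; shift +191.954° → +333.097°.
+333.097° lies outside (−180°, 180°]; subtract 360° → -26.903°.

26.903°W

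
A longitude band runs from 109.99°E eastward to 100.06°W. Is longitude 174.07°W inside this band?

Band width going east from +109.99° to -100.06°: ((-100.06 − 109.99) mod 360) = 149.95°.
Offset of -174.07° east of the west edge: ((-174.07 − 109.99) mod 360) = 75.94°.
75.94° ≤ 149.95° ⇒ inside.

Yes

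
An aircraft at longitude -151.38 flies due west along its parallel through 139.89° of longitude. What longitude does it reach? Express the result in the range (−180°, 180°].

Start at -151.38°; shift −139.89° → -291.27°.
-291.27° lies outside (−180°, 180°]; add 360° → +68.73°.

+68.73°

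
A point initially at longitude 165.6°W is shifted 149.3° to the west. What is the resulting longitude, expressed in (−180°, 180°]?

45.1°E

Start at -165.6°; shift −149.3° → -314.9°.
-314.9° lies outside (−180°, 180°]; add 360° → +45.1°.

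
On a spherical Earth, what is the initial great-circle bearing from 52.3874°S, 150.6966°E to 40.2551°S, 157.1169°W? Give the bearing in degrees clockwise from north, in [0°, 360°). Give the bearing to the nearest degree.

92°

Δλ = -157.1169 − 150.6966 = -307.8135°; wrapped into (−180°, 180°]: 52.1865°.
θ = atan2( sin Δλ · cos φ₂ , cos φ₁ · sin φ₂ − sin φ₁ · cos φ₂ · cos Δλ )
  = atan2(0.60292, -0.02374) = 92.254° → normalised to [0°, 360°): 92.254°.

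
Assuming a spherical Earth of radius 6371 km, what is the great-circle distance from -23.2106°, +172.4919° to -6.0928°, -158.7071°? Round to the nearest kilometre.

Δλ = -158.7071 − 172.4919 = -331.1990°; wrapped into (−180°, 180°]: 28.8010°.
Δφ = -6.0928 − -23.2106 = 17.1178°.
a = sin²(Δφ/2) + cos φ₁ · cos φ₂ · sin²(Δλ/2) = 0.078673.
c = 2·atan2(√a, √(1−a)) = 0.56860 rad → d = 6371·c ≈ 3622.57 km.

3623 km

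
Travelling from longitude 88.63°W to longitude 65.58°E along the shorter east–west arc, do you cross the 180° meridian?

Signed shortest Δλ = ((65.58 − -88.63 + 180) mod 360) − 180 = 154.21°.
Going east by 154.21° from -88.63° reaches +65.58° without touching 180°.

No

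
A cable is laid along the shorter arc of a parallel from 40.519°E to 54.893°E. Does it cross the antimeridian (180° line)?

Signed shortest Δλ = ((54.893 − 40.519 + 180) mod 360) − 180 = 14.374°.
Going east by 14.374° from +40.519° reaches +54.893° without touching 180°.

No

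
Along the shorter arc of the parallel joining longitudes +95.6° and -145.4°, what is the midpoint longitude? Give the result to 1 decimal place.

+155.1°

Signed shortest Δλ from +95.6° to -145.4° is +119.0°.
Midpoint longitude = +95.6° + (+119.0°)/2 = +95.6° + 59.5° = +155.1°.
(The naïve average (+95.6 + -145.4)/2 = -24.9° is on the wrong side of the globe.)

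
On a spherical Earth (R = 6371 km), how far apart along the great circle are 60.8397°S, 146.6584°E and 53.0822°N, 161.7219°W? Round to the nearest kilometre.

Δλ = -161.7219 − 146.6584 = -308.3803°; wrapped into (−180°, 180°]: 51.6197°.
Δφ = 53.0822 − -60.8397 = 113.9219°.
a = sin²(Δφ/2) + cos φ₁ · cos φ₂ · sin²(Δλ/2) = 0.758226.
c = 2·atan2(√a, √(1−a)) = 2.11350 rad → d = 6371·c ≈ 13465.10 km.

13465 km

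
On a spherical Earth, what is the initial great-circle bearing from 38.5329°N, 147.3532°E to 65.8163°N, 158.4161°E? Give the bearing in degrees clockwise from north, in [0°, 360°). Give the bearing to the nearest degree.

10°

Δλ = 158.4161 − 147.3532 = 11.0629°.
θ = atan2( sin Δλ · cos φ₂ , cos φ₁ · sin φ₂ − sin φ₁ · cos φ₂ · cos Δλ )
  = atan2(0.07861, 0.46313) = 9.633° → normalised to [0°, 360°): 9.633°.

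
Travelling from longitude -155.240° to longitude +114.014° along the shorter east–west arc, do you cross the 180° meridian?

Yes

Naïve |114.014 − -155.240| = 269.254° > 180°, so the shorter arc goes the other way round — across 180°.
Signed shortest Δλ = ((114.014 − -155.240 + 180) mod 360) − 180 = -90.746°.
Going west by 90.746° from -155.240° passes through 180° before reaching +114.014°.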